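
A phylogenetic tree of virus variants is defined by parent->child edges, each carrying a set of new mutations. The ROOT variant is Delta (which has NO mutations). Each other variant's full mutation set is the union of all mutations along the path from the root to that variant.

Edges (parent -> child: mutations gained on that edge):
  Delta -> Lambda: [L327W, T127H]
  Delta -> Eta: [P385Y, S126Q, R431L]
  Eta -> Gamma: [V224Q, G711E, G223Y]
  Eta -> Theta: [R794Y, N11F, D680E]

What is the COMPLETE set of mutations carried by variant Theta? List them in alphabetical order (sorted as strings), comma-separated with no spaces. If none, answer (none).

At Delta: gained [] -> total []
At Eta: gained ['P385Y', 'S126Q', 'R431L'] -> total ['P385Y', 'R431L', 'S126Q']
At Theta: gained ['R794Y', 'N11F', 'D680E'] -> total ['D680E', 'N11F', 'P385Y', 'R431L', 'R794Y', 'S126Q']

Answer: D680E,N11F,P385Y,R431L,R794Y,S126Q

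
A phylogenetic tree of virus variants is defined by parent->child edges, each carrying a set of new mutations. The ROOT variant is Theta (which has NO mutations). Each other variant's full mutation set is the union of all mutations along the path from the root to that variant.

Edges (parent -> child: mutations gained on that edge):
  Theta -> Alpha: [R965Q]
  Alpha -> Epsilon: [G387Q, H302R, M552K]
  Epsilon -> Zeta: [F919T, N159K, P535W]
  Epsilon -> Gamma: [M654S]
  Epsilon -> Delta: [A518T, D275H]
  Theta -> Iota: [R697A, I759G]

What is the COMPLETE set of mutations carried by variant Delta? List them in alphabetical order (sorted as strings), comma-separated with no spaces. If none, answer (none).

Answer: A518T,D275H,G387Q,H302R,M552K,R965Q

Derivation:
At Theta: gained [] -> total []
At Alpha: gained ['R965Q'] -> total ['R965Q']
At Epsilon: gained ['G387Q', 'H302R', 'M552K'] -> total ['G387Q', 'H302R', 'M552K', 'R965Q']
At Delta: gained ['A518T', 'D275H'] -> total ['A518T', 'D275H', 'G387Q', 'H302R', 'M552K', 'R965Q']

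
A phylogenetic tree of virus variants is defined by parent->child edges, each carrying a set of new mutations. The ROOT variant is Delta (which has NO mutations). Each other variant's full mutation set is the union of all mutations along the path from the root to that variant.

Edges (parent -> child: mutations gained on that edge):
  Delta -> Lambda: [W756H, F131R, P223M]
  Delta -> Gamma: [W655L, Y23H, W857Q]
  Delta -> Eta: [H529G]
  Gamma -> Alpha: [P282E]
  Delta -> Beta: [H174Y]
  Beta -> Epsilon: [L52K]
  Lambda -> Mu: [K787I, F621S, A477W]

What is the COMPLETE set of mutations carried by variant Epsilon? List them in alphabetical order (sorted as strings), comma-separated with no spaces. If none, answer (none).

Answer: H174Y,L52K

Derivation:
At Delta: gained [] -> total []
At Beta: gained ['H174Y'] -> total ['H174Y']
At Epsilon: gained ['L52K'] -> total ['H174Y', 'L52K']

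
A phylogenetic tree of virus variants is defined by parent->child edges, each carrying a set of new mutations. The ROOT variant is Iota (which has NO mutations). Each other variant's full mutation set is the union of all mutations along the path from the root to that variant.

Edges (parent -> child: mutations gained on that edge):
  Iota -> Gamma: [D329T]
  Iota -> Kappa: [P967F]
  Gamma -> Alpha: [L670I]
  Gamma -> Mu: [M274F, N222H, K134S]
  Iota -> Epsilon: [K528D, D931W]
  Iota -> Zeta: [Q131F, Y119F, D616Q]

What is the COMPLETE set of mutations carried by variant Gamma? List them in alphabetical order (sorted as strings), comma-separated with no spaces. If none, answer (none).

At Iota: gained [] -> total []
At Gamma: gained ['D329T'] -> total ['D329T']

Answer: D329T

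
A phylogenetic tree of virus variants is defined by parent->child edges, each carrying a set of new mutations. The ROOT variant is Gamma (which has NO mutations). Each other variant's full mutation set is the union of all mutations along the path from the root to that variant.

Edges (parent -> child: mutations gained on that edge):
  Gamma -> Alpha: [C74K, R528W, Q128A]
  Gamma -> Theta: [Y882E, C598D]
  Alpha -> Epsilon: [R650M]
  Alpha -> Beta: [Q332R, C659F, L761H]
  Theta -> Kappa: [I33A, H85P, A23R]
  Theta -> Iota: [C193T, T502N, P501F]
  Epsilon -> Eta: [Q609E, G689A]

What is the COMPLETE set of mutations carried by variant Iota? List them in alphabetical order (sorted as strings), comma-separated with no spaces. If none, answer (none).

At Gamma: gained [] -> total []
At Theta: gained ['Y882E', 'C598D'] -> total ['C598D', 'Y882E']
At Iota: gained ['C193T', 'T502N', 'P501F'] -> total ['C193T', 'C598D', 'P501F', 'T502N', 'Y882E']

Answer: C193T,C598D,P501F,T502N,Y882E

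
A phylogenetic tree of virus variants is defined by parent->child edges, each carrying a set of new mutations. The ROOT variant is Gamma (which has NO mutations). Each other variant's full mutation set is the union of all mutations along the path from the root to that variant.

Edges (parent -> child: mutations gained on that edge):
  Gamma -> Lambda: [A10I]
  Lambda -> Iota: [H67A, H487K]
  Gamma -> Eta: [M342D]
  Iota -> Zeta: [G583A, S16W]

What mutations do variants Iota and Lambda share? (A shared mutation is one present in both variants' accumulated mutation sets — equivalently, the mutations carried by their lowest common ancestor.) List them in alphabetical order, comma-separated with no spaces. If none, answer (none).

Accumulating mutations along path to Iota:
  At Gamma: gained [] -> total []
  At Lambda: gained ['A10I'] -> total ['A10I']
  At Iota: gained ['H67A', 'H487K'] -> total ['A10I', 'H487K', 'H67A']
Mutations(Iota) = ['A10I', 'H487K', 'H67A']
Accumulating mutations along path to Lambda:
  At Gamma: gained [] -> total []
  At Lambda: gained ['A10I'] -> total ['A10I']
Mutations(Lambda) = ['A10I']
Intersection: ['A10I', 'H487K', 'H67A'] ∩ ['A10I'] = ['A10I']

Answer: A10I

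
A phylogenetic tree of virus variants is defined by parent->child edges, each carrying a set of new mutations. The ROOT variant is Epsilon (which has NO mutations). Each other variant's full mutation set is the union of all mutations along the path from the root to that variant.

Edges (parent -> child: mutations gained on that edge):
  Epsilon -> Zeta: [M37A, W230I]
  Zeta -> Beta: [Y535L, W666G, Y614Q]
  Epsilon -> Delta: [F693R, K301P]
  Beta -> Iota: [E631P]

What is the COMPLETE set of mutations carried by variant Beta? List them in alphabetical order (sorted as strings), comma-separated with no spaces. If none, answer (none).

Answer: M37A,W230I,W666G,Y535L,Y614Q

Derivation:
At Epsilon: gained [] -> total []
At Zeta: gained ['M37A', 'W230I'] -> total ['M37A', 'W230I']
At Beta: gained ['Y535L', 'W666G', 'Y614Q'] -> total ['M37A', 'W230I', 'W666G', 'Y535L', 'Y614Q']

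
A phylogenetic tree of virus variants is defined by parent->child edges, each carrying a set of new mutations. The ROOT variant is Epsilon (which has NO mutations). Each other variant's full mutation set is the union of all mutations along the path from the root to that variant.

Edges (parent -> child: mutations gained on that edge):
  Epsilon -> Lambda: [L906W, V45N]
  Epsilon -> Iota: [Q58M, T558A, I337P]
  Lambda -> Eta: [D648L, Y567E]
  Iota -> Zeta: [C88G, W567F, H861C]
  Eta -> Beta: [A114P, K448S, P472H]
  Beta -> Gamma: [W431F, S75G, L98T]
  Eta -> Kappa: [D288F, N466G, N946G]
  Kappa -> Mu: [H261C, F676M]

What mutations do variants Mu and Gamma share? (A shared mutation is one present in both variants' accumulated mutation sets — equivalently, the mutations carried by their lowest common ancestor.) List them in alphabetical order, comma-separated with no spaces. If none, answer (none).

Accumulating mutations along path to Mu:
  At Epsilon: gained [] -> total []
  At Lambda: gained ['L906W', 'V45N'] -> total ['L906W', 'V45N']
  At Eta: gained ['D648L', 'Y567E'] -> total ['D648L', 'L906W', 'V45N', 'Y567E']
  At Kappa: gained ['D288F', 'N466G', 'N946G'] -> total ['D288F', 'D648L', 'L906W', 'N466G', 'N946G', 'V45N', 'Y567E']
  At Mu: gained ['H261C', 'F676M'] -> total ['D288F', 'D648L', 'F676M', 'H261C', 'L906W', 'N466G', 'N946G', 'V45N', 'Y567E']
Mutations(Mu) = ['D288F', 'D648L', 'F676M', 'H261C', 'L906W', 'N466G', 'N946G', 'V45N', 'Y567E']
Accumulating mutations along path to Gamma:
  At Epsilon: gained [] -> total []
  At Lambda: gained ['L906W', 'V45N'] -> total ['L906W', 'V45N']
  At Eta: gained ['D648L', 'Y567E'] -> total ['D648L', 'L906W', 'V45N', 'Y567E']
  At Beta: gained ['A114P', 'K448S', 'P472H'] -> total ['A114P', 'D648L', 'K448S', 'L906W', 'P472H', 'V45N', 'Y567E']
  At Gamma: gained ['W431F', 'S75G', 'L98T'] -> total ['A114P', 'D648L', 'K448S', 'L906W', 'L98T', 'P472H', 'S75G', 'V45N', 'W431F', 'Y567E']
Mutations(Gamma) = ['A114P', 'D648L', 'K448S', 'L906W', 'L98T', 'P472H', 'S75G', 'V45N', 'W431F', 'Y567E']
Intersection: ['D288F', 'D648L', 'F676M', 'H261C', 'L906W', 'N466G', 'N946G', 'V45N', 'Y567E'] ∩ ['A114P', 'D648L', 'K448S', 'L906W', 'L98T', 'P472H', 'S75G', 'V45N', 'W431F', 'Y567E'] = ['D648L', 'L906W', 'V45N', 'Y567E']

Answer: D648L,L906W,V45N,Y567E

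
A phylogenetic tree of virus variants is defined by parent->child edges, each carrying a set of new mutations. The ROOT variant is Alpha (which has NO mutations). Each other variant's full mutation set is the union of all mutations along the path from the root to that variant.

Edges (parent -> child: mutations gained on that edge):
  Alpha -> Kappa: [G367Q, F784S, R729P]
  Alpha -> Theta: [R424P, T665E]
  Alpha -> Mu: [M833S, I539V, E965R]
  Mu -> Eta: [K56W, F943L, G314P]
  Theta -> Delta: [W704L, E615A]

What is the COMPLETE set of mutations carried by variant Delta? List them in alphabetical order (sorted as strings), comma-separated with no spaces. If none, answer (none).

At Alpha: gained [] -> total []
At Theta: gained ['R424P', 'T665E'] -> total ['R424P', 'T665E']
At Delta: gained ['W704L', 'E615A'] -> total ['E615A', 'R424P', 'T665E', 'W704L']

Answer: E615A,R424P,T665E,W704L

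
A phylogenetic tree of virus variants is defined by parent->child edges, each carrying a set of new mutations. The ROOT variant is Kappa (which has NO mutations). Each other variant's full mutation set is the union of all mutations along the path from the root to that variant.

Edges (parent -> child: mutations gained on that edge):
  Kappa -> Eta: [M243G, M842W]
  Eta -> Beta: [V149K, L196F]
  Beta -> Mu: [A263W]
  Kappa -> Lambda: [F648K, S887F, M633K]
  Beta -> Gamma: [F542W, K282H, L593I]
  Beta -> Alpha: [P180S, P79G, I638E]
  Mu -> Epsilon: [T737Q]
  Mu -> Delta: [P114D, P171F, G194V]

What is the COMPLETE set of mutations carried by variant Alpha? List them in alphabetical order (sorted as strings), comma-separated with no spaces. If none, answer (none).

Answer: I638E,L196F,M243G,M842W,P180S,P79G,V149K

Derivation:
At Kappa: gained [] -> total []
At Eta: gained ['M243G', 'M842W'] -> total ['M243G', 'M842W']
At Beta: gained ['V149K', 'L196F'] -> total ['L196F', 'M243G', 'M842W', 'V149K']
At Alpha: gained ['P180S', 'P79G', 'I638E'] -> total ['I638E', 'L196F', 'M243G', 'M842W', 'P180S', 'P79G', 'V149K']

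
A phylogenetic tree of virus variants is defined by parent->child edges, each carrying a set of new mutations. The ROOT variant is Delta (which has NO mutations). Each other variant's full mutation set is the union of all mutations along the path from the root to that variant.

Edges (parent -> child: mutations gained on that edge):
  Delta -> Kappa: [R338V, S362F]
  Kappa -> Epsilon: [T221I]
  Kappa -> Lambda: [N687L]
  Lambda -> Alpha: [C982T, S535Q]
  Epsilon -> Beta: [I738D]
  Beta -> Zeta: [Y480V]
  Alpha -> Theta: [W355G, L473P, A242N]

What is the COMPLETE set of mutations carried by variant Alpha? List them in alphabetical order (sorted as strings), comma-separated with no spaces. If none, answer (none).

Answer: C982T,N687L,R338V,S362F,S535Q

Derivation:
At Delta: gained [] -> total []
At Kappa: gained ['R338V', 'S362F'] -> total ['R338V', 'S362F']
At Lambda: gained ['N687L'] -> total ['N687L', 'R338V', 'S362F']
At Alpha: gained ['C982T', 'S535Q'] -> total ['C982T', 'N687L', 'R338V', 'S362F', 'S535Q']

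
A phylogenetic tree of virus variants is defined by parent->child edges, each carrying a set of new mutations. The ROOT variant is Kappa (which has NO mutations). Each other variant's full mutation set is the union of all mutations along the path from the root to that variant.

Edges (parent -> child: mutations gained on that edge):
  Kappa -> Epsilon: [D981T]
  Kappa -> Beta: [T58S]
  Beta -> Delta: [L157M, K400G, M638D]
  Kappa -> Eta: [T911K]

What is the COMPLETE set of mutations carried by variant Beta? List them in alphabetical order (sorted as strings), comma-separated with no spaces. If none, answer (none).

Answer: T58S

Derivation:
At Kappa: gained [] -> total []
At Beta: gained ['T58S'] -> total ['T58S']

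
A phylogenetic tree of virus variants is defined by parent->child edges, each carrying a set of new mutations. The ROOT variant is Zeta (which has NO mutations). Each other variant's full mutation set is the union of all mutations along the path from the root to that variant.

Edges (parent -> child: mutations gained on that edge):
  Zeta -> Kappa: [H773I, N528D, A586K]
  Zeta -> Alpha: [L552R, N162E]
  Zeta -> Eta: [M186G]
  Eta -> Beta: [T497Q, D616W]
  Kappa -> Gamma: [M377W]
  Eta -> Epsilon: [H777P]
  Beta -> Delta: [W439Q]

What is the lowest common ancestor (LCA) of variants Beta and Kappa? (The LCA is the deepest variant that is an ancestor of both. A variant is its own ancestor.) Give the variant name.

Answer: Zeta

Derivation:
Path from root to Beta: Zeta -> Eta -> Beta
  ancestors of Beta: {Zeta, Eta, Beta}
Path from root to Kappa: Zeta -> Kappa
  ancestors of Kappa: {Zeta, Kappa}
Common ancestors: {Zeta}
Walk up from Kappa: Kappa (not in ancestors of Beta), Zeta (in ancestors of Beta)
Deepest common ancestor (LCA) = Zeta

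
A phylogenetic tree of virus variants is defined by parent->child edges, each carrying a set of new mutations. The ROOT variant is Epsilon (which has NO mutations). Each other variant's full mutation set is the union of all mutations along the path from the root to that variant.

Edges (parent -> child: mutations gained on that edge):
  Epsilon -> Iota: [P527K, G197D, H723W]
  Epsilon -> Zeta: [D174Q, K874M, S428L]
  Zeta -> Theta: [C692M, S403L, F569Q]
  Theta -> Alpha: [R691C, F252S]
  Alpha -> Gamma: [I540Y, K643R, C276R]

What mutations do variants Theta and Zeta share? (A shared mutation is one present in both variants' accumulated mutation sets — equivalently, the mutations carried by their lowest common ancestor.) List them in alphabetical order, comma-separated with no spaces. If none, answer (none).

Answer: D174Q,K874M,S428L

Derivation:
Accumulating mutations along path to Theta:
  At Epsilon: gained [] -> total []
  At Zeta: gained ['D174Q', 'K874M', 'S428L'] -> total ['D174Q', 'K874M', 'S428L']
  At Theta: gained ['C692M', 'S403L', 'F569Q'] -> total ['C692M', 'D174Q', 'F569Q', 'K874M', 'S403L', 'S428L']
Mutations(Theta) = ['C692M', 'D174Q', 'F569Q', 'K874M', 'S403L', 'S428L']
Accumulating mutations along path to Zeta:
  At Epsilon: gained [] -> total []
  At Zeta: gained ['D174Q', 'K874M', 'S428L'] -> total ['D174Q', 'K874M', 'S428L']
Mutations(Zeta) = ['D174Q', 'K874M', 'S428L']
Intersection: ['C692M', 'D174Q', 'F569Q', 'K874M', 'S403L', 'S428L'] ∩ ['D174Q', 'K874M', 'S428L'] = ['D174Q', 'K874M', 'S428L']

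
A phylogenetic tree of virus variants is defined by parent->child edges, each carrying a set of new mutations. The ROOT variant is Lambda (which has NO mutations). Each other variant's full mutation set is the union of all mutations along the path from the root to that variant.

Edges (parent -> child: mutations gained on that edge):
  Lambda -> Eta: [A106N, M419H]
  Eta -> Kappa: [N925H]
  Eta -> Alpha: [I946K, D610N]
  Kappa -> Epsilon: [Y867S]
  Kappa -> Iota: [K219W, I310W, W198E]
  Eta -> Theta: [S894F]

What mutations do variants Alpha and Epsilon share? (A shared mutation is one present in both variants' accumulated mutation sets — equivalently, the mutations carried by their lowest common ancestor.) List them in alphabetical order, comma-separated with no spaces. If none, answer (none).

Answer: A106N,M419H

Derivation:
Accumulating mutations along path to Alpha:
  At Lambda: gained [] -> total []
  At Eta: gained ['A106N', 'M419H'] -> total ['A106N', 'M419H']
  At Alpha: gained ['I946K', 'D610N'] -> total ['A106N', 'D610N', 'I946K', 'M419H']
Mutations(Alpha) = ['A106N', 'D610N', 'I946K', 'M419H']
Accumulating mutations along path to Epsilon:
  At Lambda: gained [] -> total []
  At Eta: gained ['A106N', 'M419H'] -> total ['A106N', 'M419H']
  At Kappa: gained ['N925H'] -> total ['A106N', 'M419H', 'N925H']
  At Epsilon: gained ['Y867S'] -> total ['A106N', 'M419H', 'N925H', 'Y867S']
Mutations(Epsilon) = ['A106N', 'M419H', 'N925H', 'Y867S']
Intersection: ['A106N', 'D610N', 'I946K', 'M419H'] ∩ ['A106N', 'M419H', 'N925H', 'Y867S'] = ['A106N', 'M419H']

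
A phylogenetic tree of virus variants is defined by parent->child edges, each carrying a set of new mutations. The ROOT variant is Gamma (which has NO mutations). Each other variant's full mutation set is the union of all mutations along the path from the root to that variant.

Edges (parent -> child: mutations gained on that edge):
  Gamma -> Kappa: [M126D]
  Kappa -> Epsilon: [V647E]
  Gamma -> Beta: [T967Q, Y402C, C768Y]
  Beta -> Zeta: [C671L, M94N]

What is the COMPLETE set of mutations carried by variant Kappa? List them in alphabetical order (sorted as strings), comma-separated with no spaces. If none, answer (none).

At Gamma: gained [] -> total []
At Kappa: gained ['M126D'] -> total ['M126D']

Answer: M126D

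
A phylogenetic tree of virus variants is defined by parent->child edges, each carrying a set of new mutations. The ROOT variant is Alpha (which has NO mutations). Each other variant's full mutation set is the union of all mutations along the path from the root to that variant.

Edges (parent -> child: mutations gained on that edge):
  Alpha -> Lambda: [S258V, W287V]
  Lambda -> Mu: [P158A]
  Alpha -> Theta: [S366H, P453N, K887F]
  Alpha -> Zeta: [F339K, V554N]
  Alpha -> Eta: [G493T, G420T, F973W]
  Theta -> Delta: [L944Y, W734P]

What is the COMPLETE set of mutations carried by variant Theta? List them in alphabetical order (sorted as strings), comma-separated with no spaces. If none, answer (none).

Answer: K887F,P453N,S366H

Derivation:
At Alpha: gained [] -> total []
At Theta: gained ['S366H', 'P453N', 'K887F'] -> total ['K887F', 'P453N', 'S366H']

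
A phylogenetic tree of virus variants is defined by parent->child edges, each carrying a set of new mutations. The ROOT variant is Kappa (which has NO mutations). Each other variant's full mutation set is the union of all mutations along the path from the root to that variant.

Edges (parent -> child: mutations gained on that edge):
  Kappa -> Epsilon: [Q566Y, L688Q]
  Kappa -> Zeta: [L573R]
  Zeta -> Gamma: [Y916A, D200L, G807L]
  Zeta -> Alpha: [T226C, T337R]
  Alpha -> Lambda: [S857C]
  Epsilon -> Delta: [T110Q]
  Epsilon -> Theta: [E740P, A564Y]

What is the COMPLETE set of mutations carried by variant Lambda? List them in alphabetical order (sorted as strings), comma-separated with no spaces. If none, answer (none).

Answer: L573R,S857C,T226C,T337R

Derivation:
At Kappa: gained [] -> total []
At Zeta: gained ['L573R'] -> total ['L573R']
At Alpha: gained ['T226C', 'T337R'] -> total ['L573R', 'T226C', 'T337R']
At Lambda: gained ['S857C'] -> total ['L573R', 'S857C', 'T226C', 'T337R']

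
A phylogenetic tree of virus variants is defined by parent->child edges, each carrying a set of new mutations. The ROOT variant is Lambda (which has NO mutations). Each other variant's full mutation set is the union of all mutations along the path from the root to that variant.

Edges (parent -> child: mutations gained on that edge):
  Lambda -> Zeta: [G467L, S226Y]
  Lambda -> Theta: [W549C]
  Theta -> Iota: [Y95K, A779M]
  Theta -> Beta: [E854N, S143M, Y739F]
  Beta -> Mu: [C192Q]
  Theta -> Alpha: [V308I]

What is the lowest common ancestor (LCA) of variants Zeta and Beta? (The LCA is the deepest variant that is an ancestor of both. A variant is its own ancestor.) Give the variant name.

Path from root to Zeta: Lambda -> Zeta
  ancestors of Zeta: {Lambda, Zeta}
Path from root to Beta: Lambda -> Theta -> Beta
  ancestors of Beta: {Lambda, Theta, Beta}
Common ancestors: {Lambda}
Walk up from Beta: Beta (not in ancestors of Zeta), Theta (not in ancestors of Zeta), Lambda (in ancestors of Zeta)
Deepest common ancestor (LCA) = Lambda

Answer: Lambda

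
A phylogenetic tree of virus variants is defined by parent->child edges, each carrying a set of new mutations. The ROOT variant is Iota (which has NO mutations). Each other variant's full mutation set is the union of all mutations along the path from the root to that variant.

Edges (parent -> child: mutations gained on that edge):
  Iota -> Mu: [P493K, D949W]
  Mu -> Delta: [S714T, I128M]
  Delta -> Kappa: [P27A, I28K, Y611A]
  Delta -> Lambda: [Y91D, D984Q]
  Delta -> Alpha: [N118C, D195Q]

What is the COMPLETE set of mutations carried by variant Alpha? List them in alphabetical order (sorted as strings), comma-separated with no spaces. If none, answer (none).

Answer: D195Q,D949W,I128M,N118C,P493K,S714T

Derivation:
At Iota: gained [] -> total []
At Mu: gained ['P493K', 'D949W'] -> total ['D949W', 'P493K']
At Delta: gained ['S714T', 'I128M'] -> total ['D949W', 'I128M', 'P493K', 'S714T']
At Alpha: gained ['N118C', 'D195Q'] -> total ['D195Q', 'D949W', 'I128M', 'N118C', 'P493K', 'S714T']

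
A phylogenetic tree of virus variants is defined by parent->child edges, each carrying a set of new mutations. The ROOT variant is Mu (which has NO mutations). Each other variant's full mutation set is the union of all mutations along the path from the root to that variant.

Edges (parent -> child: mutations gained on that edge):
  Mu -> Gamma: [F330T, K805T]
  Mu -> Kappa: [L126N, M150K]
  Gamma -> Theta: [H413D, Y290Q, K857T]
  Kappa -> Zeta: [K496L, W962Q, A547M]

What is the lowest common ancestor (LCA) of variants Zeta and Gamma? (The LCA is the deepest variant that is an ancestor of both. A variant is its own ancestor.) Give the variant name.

Answer: Mu

Derivation:
Path from root to Zeta: Mu -> Kappa -> Zeta
  ancestors of Zeta: {Mu, Kappa, Zeta}
Path from root to Gamma: Mu -> Gamma
  ancestors of Gamma: {Mu, Gamma}
Common ancestors: {Mu}
Walk up from Gamma: Gamma (not in ancestors of Zeta), Mu (in ancestors of Zeta)
Deepest common ancestor (LCA) = Mu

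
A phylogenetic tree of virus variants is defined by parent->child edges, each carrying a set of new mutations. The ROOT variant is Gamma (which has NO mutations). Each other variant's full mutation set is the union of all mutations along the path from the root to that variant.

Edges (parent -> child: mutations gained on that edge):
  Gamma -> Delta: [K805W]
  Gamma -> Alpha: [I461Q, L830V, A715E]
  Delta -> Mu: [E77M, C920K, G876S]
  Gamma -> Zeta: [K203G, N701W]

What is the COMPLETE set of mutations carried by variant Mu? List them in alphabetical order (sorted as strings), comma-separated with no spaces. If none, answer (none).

At Gamma: gained [] -> total []
At Delta: gained ['K805W'] -> total ['K805W']
At Mu: gained ['E77M', 'C920K', 'G876S'] -> total ['C920K', 'E77M', 'G876S', 'K805W']

Answer: C920K,E77M,G876S,K805W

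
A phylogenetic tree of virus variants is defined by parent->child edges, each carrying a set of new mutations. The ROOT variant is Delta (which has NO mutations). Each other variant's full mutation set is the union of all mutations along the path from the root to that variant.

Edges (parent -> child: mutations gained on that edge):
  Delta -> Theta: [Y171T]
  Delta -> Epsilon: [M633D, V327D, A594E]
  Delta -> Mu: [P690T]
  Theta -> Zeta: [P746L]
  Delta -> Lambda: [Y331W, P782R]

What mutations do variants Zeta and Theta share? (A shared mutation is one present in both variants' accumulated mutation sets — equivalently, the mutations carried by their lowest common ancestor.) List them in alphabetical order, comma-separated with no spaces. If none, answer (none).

Accumulating mutations along path to Zeta:
  At Delta: gained [] -> total []
  At Theta: gained ['Y171T'] -> total ['Y171T']
  At Zeta: gained ['P746L'] -> total ['P746L', 'Y171T']
Mutations(Zeta) = ['P746L', 'Y171T']
Accumulating mutations along path to Theta:
  At Delta: gained [] -> total []
  At Theta: gained ['Y171T'] -> total ['Y171T']
Mutations(Theta) = ['Y171T']
Intersection: ['P746L', 'Y171T'] ∩ ['Y171T'] = ['Y171T']

Answer: Y171T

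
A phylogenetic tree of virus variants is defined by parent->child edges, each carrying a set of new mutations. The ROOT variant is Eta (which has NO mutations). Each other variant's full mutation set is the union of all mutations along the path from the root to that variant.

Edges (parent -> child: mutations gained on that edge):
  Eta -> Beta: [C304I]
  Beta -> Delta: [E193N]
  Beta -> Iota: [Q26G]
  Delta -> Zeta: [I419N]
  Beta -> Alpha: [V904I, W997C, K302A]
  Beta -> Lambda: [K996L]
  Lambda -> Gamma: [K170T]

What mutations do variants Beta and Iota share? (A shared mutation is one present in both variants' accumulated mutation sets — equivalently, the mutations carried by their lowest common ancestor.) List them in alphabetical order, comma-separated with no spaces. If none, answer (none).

Accumulating mutations along path to Beta:
  At Eta: gained [] -> total []
  At Beta: gained ['C304I'] -> total ['C304I']
Mutations(Beta) = ['C304I']
Accumulating mutations along path to Iota:
  At Eta: gained [] -> total []
  At Beta: gained ['C304I'] -> total ['C304I']
  At Iota: gained ['Q26G'] -> total ['C304I', 'Q26G']
Mutations(Iota) = ['C304I', 'Q26G']
Intersection: ['C304I'] ∩ ['C304I', 'Q26G'] = ['C304I']

Answer: C304I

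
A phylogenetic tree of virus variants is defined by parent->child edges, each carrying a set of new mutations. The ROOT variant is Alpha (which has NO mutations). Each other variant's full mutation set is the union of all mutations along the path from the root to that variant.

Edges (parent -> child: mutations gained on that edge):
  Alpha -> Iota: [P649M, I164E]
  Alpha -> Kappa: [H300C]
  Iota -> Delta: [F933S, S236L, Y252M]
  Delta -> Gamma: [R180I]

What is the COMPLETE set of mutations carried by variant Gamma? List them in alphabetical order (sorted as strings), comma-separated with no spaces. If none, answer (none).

Answer: F933S,I164E,P649M,R180I,S236L,Y252M

Derivation:
At Alpha: gained [] -> total []
At Iota: gained ['P649M', 'I164E'] -> total ['I164E', 'P649M']
At Delta: gained ['F933S', 'S236L', 'Y252M'] -> total ['F933S', 'I164E', 'P649M', 'S236L', 'Y252M']
At Gamma: gained ['R180I'] -> total ['F933S', 'I164E', 'P649M', 'R180I', 'S236L', 'Y252M']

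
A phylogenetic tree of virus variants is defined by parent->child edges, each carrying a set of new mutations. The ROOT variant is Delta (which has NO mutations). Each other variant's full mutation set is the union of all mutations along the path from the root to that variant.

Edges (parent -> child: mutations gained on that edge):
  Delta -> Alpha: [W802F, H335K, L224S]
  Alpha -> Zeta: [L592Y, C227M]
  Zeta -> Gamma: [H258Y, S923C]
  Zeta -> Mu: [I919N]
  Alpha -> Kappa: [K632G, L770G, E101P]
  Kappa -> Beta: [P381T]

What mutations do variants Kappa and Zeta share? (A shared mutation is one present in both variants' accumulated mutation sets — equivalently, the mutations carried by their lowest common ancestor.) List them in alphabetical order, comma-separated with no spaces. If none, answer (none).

Answer: H335K,L224S,W802F

Derivation:
Accumulating mutations along path to Kappa:
  At Delta: gained [] -> total []
  At Alpha: gained ['W802F', 'H335K', 'L224S'] -> total ['H335K', 'L224S', 'W802F']
  At Kappa: gained ['K632G', 'L770G', 'E101P'] -> total ['E101P', 'H335K', 'K632G', 'L224S', 'L770G', 'W802F']
Mutations(Kappa) = ['E101P', 'H335K', 'K632G', 'L224S', 'L770G', 'W802F']
Accumulating mutations along path to Zeta:
  At Delta: gained [] -> total []
  At Alpha: gained ['W802F', 'H335K', 'L224S'] -> total ['H335K', 'L224S', 'W802F']
  At Zeta: gained ['L592Y', 'C227M'] -> total ['C227M', 'H335K', 'L224S', 'L592Y', 'W802F']
Mutations(Zeta) = ['C227M', 'H335K', 'L224S', 'L592Y', 'W802F']
Intersection: ['E101P', 'H335K', 'K632G', 'L224S', 'L770G', 'W802F'] ∩ ['C227M', 'H335K', 'L224S', 'L592Y', 'W802F'] = ['H335K', 'L224S', 'W802F']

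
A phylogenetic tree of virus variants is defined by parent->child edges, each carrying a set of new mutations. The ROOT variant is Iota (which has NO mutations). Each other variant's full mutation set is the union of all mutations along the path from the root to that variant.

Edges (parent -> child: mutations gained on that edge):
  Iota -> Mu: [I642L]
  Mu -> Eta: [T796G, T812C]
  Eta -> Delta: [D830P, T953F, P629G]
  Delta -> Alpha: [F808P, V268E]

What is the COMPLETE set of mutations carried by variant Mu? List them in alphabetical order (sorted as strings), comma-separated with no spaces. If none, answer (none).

Answer: I642L

Derivation:
At Iota: gained [] -> total []
At Mu: gained ['I642L'] -> total ['I642L']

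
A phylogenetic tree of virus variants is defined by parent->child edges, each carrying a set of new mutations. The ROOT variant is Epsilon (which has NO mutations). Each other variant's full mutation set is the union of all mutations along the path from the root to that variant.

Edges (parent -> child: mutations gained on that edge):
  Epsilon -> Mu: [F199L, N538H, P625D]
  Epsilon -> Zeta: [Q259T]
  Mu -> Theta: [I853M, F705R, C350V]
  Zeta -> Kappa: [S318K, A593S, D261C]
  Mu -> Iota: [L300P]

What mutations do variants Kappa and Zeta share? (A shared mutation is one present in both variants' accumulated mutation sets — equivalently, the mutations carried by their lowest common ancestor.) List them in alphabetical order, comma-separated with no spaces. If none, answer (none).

Answer: Q259T

Derivation:
Accumulating mutations along path to Kappa:
  At Epsilon: gained [] -> total []
  At Zeta: gained ['Q259T'] -> total ['Q259T']
  At Kappa: gained ['S318K', 'A593S', 'D261C'] -> total ['A593S', 'D261C', 'Q259T', 'S318K']
Mutations(Kappa) = ['A593S', 'D261C', 'Q259T', 'S318K']
Accumulating mutations along path to Zeta:
  At Epsilon: gained [] -> total []
  At Zeta: gained ['Q259T'] -> total ['Q259T']
Mutations(Zeta) = ['Q259T']
Intersection: ['A593S', 'D261C', 'Q259T', 'S318K'] ∩ ['Q259T'] = ['Q259T']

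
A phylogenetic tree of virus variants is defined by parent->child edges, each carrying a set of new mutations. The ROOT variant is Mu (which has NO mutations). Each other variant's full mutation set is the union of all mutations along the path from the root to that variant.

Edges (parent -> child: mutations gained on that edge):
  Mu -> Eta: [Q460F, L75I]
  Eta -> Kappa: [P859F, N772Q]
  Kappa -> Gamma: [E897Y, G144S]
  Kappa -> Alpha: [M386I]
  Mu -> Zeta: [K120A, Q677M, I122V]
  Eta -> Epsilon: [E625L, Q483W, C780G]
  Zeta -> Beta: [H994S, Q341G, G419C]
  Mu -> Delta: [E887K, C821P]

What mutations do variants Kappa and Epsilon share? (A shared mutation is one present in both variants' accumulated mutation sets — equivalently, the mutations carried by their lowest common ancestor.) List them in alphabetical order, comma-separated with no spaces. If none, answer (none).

Answer: L75I,Q460F

Derivation:
Accumulating mutations along path to Kappa:
  At Mu: gained [] -> total []
  At Eta: gained ['Q460F', 'L75I'] -> total ['L75I', 'Q460F']
  At Kappa: gained ['P859F', 'N772Q'] -> total ['L75I', 'N772Q', 'P859F', 'Q460F']
Mutations(Kappa) = ['L75I', 'N772Q', 'P859F', 'Q460F']
Accumulating mutations along path to Epsilon:
  At Mu: gained [] -> total []
  At Eta: gained ['Q460F', 'L75I'] -> total ['L75I', 'Q460F']
  At Epsilon: gained ['E625L', 'Q483W', 'C780G'] -> total ['C780G', 'E625L', 'L75I', 'Q460F', 'Q483W']
Mutations(Epsilon) = ['C780G', 'E625L', 'L75I', 'Q460F', 'Q483W']
Intersection: ['L75I', 'N772Q', 'P859F', 'Q460F'] ∩ ['C780G', 'E625L', 'L75I', 'Q460F', 'Q483W'] = ['L75I', 'Q460F']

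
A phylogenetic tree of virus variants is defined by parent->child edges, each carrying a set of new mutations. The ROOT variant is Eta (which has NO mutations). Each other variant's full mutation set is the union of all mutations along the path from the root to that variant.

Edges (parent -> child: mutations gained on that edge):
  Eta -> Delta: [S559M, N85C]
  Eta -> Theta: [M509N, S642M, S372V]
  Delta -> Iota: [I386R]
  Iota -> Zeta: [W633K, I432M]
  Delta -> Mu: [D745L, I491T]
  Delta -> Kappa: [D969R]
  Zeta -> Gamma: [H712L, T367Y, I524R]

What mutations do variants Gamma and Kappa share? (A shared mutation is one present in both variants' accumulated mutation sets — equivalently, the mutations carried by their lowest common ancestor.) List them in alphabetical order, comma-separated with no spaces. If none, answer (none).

Answer: N85C,S559M

Derivation:
Accumulating mutations along path to Gamma:
  At Eta: gained [] -> total []
  At Delta: gained ['S559M', 'N85C'] -> total ['N85C', 'S559M']
  At Iota: gained ['I386R'] -> total ['I386R', 'N85C', 'S559M']
  At Zeta: gained ['W633K', 'I432M'] -> total ['I386R', 'I432M', 'N85C', 'S559M', 'W633K']
  At Gamma: gained ['H712L', 'T367Y', 'I524R'] -> total ['H712L', 'I386R', 'I432M', 'I524R', 'N85C', 'S559M', 'T367Y', 'W633K']
Mutations(Gamma) = ['H712L', 'I386R', 'I432M', 'I524R', 'N85C', 'S559M', 'T367Y', 'W633K']
Accumulating mutations along path to Kappa:
  At Eta: gained [] -> total []
  At Delta: gained ['S559M', 'N85C'] -> total ['N85C', 'S559M']
  At Kappa: gained ['D969R'] -> total ['D969R', 'N85C', 'S559M']
Mutations(Kappa) = ['D969R', 'N85C', 'S559M']
Intersection: ['H712L', 'I386R', 'I432M', 'I524R', 'N85C', 'S559M', 'T367Y', 'W633K'] ∩ ['D969R', 'N85C', 'S559M'] = ['N85C', 'S559M']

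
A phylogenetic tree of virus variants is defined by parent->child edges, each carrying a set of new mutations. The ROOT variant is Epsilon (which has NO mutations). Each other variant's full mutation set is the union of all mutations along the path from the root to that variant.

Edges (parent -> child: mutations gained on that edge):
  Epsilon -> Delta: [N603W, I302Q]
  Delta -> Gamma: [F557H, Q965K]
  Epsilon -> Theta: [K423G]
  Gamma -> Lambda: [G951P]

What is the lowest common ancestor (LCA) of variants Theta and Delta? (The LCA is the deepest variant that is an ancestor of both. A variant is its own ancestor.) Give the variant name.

Answer: Epsilon

Derivation:
Path from root to Theta: Epsilon -> Theta
  ancestors of Theta: {Epsilon, Theta}
Path from root to Delta: Epsilon -> Delta
  ancestors of Delta: {Epsilon, Delta}
Common ancestors: {Epsilon}
Walk up from Delta: Delta (not in ancestors of Theta), Epsilon (in ancestors of Theta)
Deepest common ancestor (LCA) = Epsilon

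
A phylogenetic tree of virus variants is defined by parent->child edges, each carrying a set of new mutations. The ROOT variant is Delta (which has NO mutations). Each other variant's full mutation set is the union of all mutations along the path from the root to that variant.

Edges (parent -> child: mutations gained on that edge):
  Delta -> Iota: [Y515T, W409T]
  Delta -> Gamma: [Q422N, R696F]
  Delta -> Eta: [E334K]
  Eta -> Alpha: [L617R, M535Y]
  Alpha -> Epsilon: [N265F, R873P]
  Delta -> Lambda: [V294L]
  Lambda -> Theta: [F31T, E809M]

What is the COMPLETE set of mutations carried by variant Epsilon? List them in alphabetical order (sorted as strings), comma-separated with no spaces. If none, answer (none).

Answer: E334K,L617R,M535Y,N265F,R873P

Derivation:
At Delta: gained [] -> total []
At Eta: gained ['E334K'] -> total ['E334K']
At Alpha: gained ['L617R', 'M535Y'] -> total ['E334K', 'L617R', 'M535Y']
At Epsilon: gained ['N265F', 'R873P'] -> total ['E334K', 'L617R', 'M535Y', 'N265F', 'R873P']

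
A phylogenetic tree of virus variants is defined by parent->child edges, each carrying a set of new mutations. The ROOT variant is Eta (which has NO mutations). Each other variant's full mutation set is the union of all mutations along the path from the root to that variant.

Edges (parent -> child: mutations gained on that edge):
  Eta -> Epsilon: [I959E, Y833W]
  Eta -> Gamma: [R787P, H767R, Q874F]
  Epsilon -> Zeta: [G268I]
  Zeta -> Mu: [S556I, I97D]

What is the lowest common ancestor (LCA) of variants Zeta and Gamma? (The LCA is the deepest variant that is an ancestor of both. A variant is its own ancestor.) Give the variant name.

Path from root to Zeta: Eta -> Epsilon -> Zeta
  ancestors of Zeta: {Eta, Epsilon, Zeta}
Path from root to Gamma: Eta -> Gamma
  ancestors of Gamma: {Eta, Gamma}
Common ancestors: {Eta}
Walk up from Gamma: Gamma (not in ancestors of Zeta), Eta (in ancestors of Zeta)
Deepest common ancestor (LCA) = Eta

Answer: Eta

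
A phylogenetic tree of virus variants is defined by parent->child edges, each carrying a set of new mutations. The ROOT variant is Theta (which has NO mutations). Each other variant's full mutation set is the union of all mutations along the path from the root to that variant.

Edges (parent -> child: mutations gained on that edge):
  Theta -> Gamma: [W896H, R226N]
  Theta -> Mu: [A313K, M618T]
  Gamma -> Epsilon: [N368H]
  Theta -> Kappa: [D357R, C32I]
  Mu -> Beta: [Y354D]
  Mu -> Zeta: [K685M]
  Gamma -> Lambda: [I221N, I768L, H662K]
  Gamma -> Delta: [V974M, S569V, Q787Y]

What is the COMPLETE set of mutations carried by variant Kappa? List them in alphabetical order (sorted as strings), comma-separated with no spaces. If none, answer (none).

Answer: C32I,D357R

Derivation:
At Theta: gained [] -> total []
At Kappa: gained ['D357R', 'C32I'] -> total ['C32I', 'D357R']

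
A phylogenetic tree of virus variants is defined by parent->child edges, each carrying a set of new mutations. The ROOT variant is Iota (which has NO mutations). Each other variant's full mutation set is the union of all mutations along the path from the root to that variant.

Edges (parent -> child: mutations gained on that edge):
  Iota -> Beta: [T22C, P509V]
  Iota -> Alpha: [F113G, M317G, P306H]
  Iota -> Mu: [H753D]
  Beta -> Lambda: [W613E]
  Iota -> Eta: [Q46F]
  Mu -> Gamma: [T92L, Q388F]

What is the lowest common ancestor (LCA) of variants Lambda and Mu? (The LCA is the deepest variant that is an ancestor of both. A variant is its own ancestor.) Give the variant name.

Path from root to Lambda: Iota -> Beta -> Lambda
  ancestors of Lambda: {Iota, Beta, Lambda}
Path from root to Mu: Iota -> Mu
  ancestors of Mu: {Iota, Mu}
Common ancestors: {Iota}
Walk up from Mu: Mu (not in ancestors of Lambda), Iota (in ancestors of Lambda)
Deepest common ancestor (LCA) = Iota

Answer: Iota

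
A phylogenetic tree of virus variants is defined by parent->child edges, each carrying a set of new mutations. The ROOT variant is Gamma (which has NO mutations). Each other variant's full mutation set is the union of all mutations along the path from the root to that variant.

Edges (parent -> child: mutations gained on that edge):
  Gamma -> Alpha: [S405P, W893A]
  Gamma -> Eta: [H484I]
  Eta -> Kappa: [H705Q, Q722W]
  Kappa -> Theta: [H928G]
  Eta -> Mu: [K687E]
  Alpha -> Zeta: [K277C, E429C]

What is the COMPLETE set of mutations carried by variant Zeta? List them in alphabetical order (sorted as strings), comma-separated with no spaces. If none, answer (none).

Answer: E429C,K277C,S405P,W893A

Derivation:
At Gamma: gained [] -> total []
At Alpha: gained ['S405P', 'W893A'] -> total ['S405P', 'W893A']
At Zeta: gained ['K277C', 'E429C'] -> total ['E429C', 'K277C', 'S405P', 'W893A']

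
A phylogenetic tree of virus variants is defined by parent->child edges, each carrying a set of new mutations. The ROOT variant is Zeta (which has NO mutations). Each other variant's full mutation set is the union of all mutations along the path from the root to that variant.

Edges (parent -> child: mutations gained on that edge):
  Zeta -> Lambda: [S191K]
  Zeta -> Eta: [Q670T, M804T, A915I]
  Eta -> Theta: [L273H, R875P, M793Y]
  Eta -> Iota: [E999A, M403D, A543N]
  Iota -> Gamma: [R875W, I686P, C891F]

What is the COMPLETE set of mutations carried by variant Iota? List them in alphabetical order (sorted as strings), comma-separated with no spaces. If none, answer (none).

Answer: A543N,A915I,E999A,M403D,M804T,Q670T

Derivation:
At Zeta: gained [] -> total []
At Eta: gained ['Q670T', 'M804T', 'A915I'] -> total ['A915I', 'M804T', 'Q670T']
At Iota: gained ['E999A', 'M403D', 'A543N'] -> total ['A543N', 'A915I', 'E999A', 'M403D', 'M804T', 'Q670T']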